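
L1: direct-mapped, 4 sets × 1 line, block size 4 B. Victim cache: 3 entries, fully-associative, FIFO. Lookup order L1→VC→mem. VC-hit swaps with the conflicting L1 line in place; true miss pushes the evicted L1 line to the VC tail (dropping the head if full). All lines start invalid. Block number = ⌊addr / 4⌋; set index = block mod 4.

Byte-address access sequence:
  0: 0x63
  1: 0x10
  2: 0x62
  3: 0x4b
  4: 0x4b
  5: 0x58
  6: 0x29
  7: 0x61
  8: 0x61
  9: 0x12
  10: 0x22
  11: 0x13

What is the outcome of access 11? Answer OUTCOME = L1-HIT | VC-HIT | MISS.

#0 0x63→b24/s0 MISS; vc=[]
#1 0x10→b4/s0 MISS; vc=[24]
#2 0x62→b24/s0 VC-HIT; vc=[4]
#3 0x4b→b18/s2 MISS; vc=[4]
#4 0x4b→b18/s2 L1-HIT; vc=[4]
#5 0x58→b22/s2 MISS; vc=[4,18]
#6 0x29→b10/s2 MISS; vc=[4,18,22]
#7 0x61→b24/s0 L1-HIT; vc=[4,18,22]
#8 0x61→b24/s0 L1-HIT; vc=[4,18,22]
#9 0x12→b4/s0 VC-HIT; vc=[24,18,22]
#10 0x22→b8/s0 MISS; vc=[18,22,4]
#11 0x13→b4/s0 VC-HIT; vc=[18,22,8]

OUTCOME = VC-HIT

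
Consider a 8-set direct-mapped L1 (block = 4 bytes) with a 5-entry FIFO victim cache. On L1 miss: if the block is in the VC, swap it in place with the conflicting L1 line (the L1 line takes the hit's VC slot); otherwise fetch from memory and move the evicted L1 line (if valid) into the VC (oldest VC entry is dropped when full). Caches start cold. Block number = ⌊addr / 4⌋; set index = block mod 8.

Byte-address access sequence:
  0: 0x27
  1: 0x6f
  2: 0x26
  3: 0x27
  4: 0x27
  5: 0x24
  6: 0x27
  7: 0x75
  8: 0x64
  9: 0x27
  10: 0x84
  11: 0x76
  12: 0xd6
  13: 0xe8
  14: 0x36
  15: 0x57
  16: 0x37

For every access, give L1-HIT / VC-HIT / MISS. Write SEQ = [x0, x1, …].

SEQ = [MISS, MISS, L1-HIT, L1-HIT, L1-HIT, L1-HIT, L1-HIT, MISS, MISS, VC-HIT, MISS, L1-HIT, MISS, MISS, MISS, MISS, VC-HIT]

0: 0x27 (blk 9, set 1) → MISS  vc=[]
1: 0x6f (blk 27, set 3) → MISS  vc=[]
2: 0x26 (blk 9, set 1) → L1-HIT  vc=[]
3: 0x27 (blk 9, set 1) → L1-HIT  vc=[]
4: 0x27 (blk 9, set 1) → L1-HIT  vc=[]
5: 0x24 (blk 9, set 1) → L1-HIT  vc=[]
6: 0x27 (blk 9, set 1) → L1-HIT  vc=[]
7: 0x75 (blk 29, set 5) → MISS  vc=[]
8: 0x64 (blk 25, set 1) → MISS  vc=[9]
9: 0x27 (blk 9, set 1) → VC-HIT  vc=[25]
10: 0x84 (blk 33, set 1) → MISS  vc=[25, 9]
11: 0x76 (blk 29, set 5) → L1-HIT  vc=[25, 9]
12: 0xd6 (blk 53, set 5) → MISS  vc=[25, 9, 29]
13: 0xe8 (blk 58, set 2) → MISS  vc=[25, 9, 29]
14: 0x36 (blk 13, set 5) → MISS  vc=[25, 9, 29, 53]
15: 0x57 (blk 21, set 5) → MISS  vc=[25, 9, 29, 53, 13]
16: 0x37 (blk 13, set 5) → VC-HIT  vc=[25, 9, 29, 53, 21]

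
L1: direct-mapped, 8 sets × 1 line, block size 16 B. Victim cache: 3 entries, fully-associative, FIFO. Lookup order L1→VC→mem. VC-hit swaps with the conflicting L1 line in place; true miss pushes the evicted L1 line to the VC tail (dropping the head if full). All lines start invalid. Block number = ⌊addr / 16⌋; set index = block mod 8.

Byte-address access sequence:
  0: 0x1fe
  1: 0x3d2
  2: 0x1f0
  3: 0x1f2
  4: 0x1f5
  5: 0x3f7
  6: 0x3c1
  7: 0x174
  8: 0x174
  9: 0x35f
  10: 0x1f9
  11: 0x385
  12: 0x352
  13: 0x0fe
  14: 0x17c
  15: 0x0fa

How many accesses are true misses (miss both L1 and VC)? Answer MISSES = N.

#0 0x1fe→b31/s7 MISS; vc=[]
#1 0x3d2→b61/s5 MISS; vc=[]
#2 0x1f0→b31/s7 L1-HIT; vc=[]
#3 0x1f2→b31/s7 L1-HIT; vc=[]
#4 0x1f5→b31/s7 L1-HIT; vc=[]
#5 0x3f7→b63/s7 MISS; vc=[31]
#6 0x3c1→b60/s4 MISS; vc=[31]
#7 0x174→b23/s7 MISS; vc=[31,63]
#8 0x174→b23/s7 L1-HIT; vc=[31,63]
#9 0x35f→b53/s5 MISS; vc=[31,63,61]
#10 0x1f9→b31/s7 VC-HIT; vc=[23,63,61]
#11 0x385→b56/s0 MISS; vc=[23,63,61]
#12 0x352→b53/s5 L1-HIT; vc=[23,63,61]
#13 0xfe→b15/s7 MISS; vc=[63,61,31]
#14 0x17c→b23/s7 MISS; vc=[61,31,15]
#15 0xfa→b15/s7 VC-HIT; vc=[61,31,23]

MISSES = 9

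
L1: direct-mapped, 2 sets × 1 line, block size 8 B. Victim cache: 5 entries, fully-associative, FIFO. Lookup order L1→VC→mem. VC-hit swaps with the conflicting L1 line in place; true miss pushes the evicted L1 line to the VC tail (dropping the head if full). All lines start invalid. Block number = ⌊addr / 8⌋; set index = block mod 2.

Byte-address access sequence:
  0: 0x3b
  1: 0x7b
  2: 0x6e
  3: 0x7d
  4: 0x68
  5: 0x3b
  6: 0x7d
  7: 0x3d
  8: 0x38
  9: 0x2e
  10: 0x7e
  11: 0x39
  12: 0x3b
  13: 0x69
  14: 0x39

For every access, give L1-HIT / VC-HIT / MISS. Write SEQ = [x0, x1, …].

SEQ = [MISS, MISS, MISS, VC-HIT, VC-HIT, VC-HIT, VC-HIT, VC-HIT, L1-HIT, MISS, VC-HIT, VC-HIT, L1-HIT, VC-HIT, VC-HIT]

#0 0x3b→b7/s1 MISS; vc=[]
#1 0x7b→b15/s1 MISS; vc=[7]
#2 0x6e→b13/s1 MISS; vc=[7,15]
#3 0x7d→b15/s1 VC-HIT; vc=[7,13]
#4 0x68→b13/s1 VC-HIT; vc=[7,15]
#5 0x3b→b7/s1 VC-HIT; vc=[13,15]
#6 0x7d→b15/s1 VC-HIT; vc=[13,7]
#7 0x3d→b7/s1 VC-HIT; vc=[13,15]
#8 0x38→b7/s1 L1-HIT; vc=[13,15]
#9 0x2e→b5/s1 MISS; vc=[13,15,7]
#10 0x7e→b15/s1 VC-HIT; vc=[13,5,7]
#11 0x39→b7/s1 VC-HIT; vc=[13,5,15]
#12 0x3b→b7/s1 L1-HIT; vc=[13,5,15]
#13 0x69→b13/s1 VC-HIT; vc=[7,5,15]
#14 0x39→b7/s1 VC-HIT; vc=[13,5,15]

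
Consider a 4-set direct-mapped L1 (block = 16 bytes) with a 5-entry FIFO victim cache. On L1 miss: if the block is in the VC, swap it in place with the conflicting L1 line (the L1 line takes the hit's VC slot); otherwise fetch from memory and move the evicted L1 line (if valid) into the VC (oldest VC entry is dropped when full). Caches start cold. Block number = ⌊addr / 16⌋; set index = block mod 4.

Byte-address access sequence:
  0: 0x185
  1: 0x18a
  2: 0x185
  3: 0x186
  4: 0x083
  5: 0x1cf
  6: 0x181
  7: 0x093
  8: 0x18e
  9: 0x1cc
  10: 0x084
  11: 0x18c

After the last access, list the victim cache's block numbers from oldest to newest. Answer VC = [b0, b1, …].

VC = [8, 28]

  [0] addr=0x185 blk=24 s=0: MISS | VC []
  [1] addr=0x18a blk=24 s=0: L1-HIT | VC []
  [2] addr=0x185 blk=24 s=0: L1-HIT | VC []
  [3] addr=0x186 blk=24 s=0: L1-HIT | VC []
  [4] addr=0x83 blk=8 s=0: MISS | VC [24]
  [5] addr=0x1cf blk=28 s=0: MISS | VC [24, 8]
  [6] addr=0x181 blk=24 s=0: VC-HIT | VC [28, 8]
  [7] addr=0x93 blk=9 s=1: MISS | VC [28, 8]
  [8] addr=0x18e blk=24 s=0: L1-HIT | VC [28, 8]
  [9] addr=0x1cc blk=28 s=0: VC-HIT | VC [24, 8]
  [10] addr=0x84 blk=8 s=0: VC-HIT | VC [24, 28]
  [11] addr=0x18c blk=24 s=0: VC-HIT | VC [8, 28]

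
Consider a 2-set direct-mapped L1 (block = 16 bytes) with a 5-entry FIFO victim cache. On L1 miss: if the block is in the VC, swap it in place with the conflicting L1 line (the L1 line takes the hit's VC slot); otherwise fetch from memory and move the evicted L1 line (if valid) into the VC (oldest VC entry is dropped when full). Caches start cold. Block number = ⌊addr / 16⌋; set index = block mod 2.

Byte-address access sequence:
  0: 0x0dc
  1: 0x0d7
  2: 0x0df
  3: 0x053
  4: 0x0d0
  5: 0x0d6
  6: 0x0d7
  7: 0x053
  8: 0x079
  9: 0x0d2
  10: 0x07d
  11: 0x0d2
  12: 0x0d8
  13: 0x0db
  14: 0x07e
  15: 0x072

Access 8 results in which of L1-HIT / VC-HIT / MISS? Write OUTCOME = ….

  [0] addr=0xdc blk=13 s=1: MISS | VC []
  [1] addr=0xd7 blk=13 s=1: L1-HIT | VC []
  [2] addr=0xdf blk=13 s=1: L1-HIT | VC []
  [3] addr=0x53 blk=5 s=1: MISS | VC [13]
  [4] addr=0xd0 blk=13 s=1: VC-HIT | VC [5]
  [5] addr=0xd6 blk=13 s=1: L1-HIT | VC [5]
  [6] addr=0xd7 blk=13 s=1: L1-HIT | VC [5]
  [7] addr=0x53 blk=5 s=1: VC-HIT | VC [13]
  [8] addr=0x79 blk=7 s=1: MISS | VC [13, 5]
  [9] addr=0xd2 blk=13 s=1: VC-HIT | VC [7, 5]
  [10] addr=0x7d blk=7 s=1: VC-HIT | VC [13, 5]
  [11] addr=0xd2 blk=13 s=1: VC-HIT | VC [7, 5]
  [12] addr=0xd8 blk=13 s=1: L1-HIT | VC [7, 5]
  [13] addr=0xdb blk=13 s=1: L1-HIT | VC [7, 5]
  [14] addr=0x7e blk=7 s=1: VC-HIT | VC [13, 5]
  [15] addr=0x72 blk=7 s=1: L1-HIT | VC [13, 5]

OUTCOME = MISS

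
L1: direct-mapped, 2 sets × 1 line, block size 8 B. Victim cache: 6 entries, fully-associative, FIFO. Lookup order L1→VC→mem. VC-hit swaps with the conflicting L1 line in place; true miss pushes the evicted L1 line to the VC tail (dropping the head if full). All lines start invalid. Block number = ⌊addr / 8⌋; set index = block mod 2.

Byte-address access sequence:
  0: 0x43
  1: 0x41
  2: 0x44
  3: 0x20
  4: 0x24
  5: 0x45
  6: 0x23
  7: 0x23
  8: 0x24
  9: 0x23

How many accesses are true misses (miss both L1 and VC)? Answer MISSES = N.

MISSES = 2

#0 0x43→b8/s0 MISS; vc=[]
#1 0x41→b8/s0 L1-HIT; vc=[]
#2 0x44→b8/s0 L1-HIT; vc=[]
#3 0x20→b4/s0 MISS; vc=[8]
#4 0x24→b4/s0 L1-HIT; vc=[8]
#5 0x45→b8/s0 VC-HIT; vc=[4]
#6 0x23→b4/s0 VC-HIT; vc=[8]
#7 0x23→b4/s0 L1-HIT; vc=[8]
#8 0x24→b4/s0 L1-HIT; vc=[8]
#9 0x23→b4/s0 L1-HIT; vc=[8]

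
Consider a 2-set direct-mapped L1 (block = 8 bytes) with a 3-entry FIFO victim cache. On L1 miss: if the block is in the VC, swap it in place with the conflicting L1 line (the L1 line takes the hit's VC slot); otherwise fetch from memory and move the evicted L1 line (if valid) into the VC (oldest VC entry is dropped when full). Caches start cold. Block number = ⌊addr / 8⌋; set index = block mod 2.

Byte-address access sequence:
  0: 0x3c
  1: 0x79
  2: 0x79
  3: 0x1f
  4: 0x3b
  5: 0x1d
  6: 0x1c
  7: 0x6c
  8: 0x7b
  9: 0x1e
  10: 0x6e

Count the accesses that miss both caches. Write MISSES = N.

MISSES = 4

  [0] addr=0x3c blk=7 s=1: MISS | VC []
  [1] addr=0x79 blk=15 s=1: MISS | VC [7]
  [2] addr=0x79 blk=15 s=1: L1-HIT | VC [7]
  [3] addr=0x1f blk=3 s=1: MISS | VC [7, 15]
  [4] addr=0x3b blk=7 s=1: VC-HIT | VC [3, 15]
  [5] addr=0x1d blk=3 s=1: VC-HIT | VC [7, 15]
  [6] addr=0x1c blk=3 s=1: L1-HIT | VC [7, 15]
  [7] addr=0x6c blk=13 s=1: MISS | VC [7, 15, 3]
  [8] addr=0x7b blk=15 s=1: VC-HIT | VC [7, 13, 3]
  [9] addr=0x1e blk=3 s=1: VC-HIT | VC [7, 13, 15]
  [10] addr=0x6e blk=13 s=1: VC-HIT | VC [7, 3, 15]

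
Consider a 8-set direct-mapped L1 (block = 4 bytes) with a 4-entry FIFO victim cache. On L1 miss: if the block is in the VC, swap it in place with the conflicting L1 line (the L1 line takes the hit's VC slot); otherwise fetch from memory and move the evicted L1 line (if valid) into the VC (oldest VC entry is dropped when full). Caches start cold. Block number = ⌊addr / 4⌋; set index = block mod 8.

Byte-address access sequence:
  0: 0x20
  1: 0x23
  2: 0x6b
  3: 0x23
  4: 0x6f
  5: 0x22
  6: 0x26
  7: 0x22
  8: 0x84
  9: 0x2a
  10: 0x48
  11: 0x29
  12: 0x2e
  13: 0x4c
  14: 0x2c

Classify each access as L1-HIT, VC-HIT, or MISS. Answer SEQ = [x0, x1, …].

0: 0x20 (blk 8, set 0) → MISS  vc=[]
1: 0x23 (blk 8, set 0) → L1-HIT  vc=[]
2: 0x6b (blk 26, set 2) → MISS  vc=[]
3: 0x23 (blk 8, set 0) → L1-HIT  vc=[]
4: 0x6f (blk 27, set 3) → MISS  vc=[]
5: 0x22 (blk 8, set 0) → L1-HIT  vc=[]
6: 0x26 (blk 9, set 1) → MISS  vc=[]
7: 0x22 (blk 8, set 0) → L1-HIT  vc=[]
8: 0x84 (blk 33, set 1) → MISS  vc=[9]
9: 0x2a (blk 10, set 2) → MISS  vc=[9, 26]
10: 0x48 (blk 18, set 2) → MISS  vc=[9, 26, 10]
11: 0x29 (blk 10, set 2) → VC-HIT  vc=[9, 26, 18]
12: 0x2e (blk 11, set 3) → MISS  vc=[9, 26, 18, 27]
13: 0x4c (blk 19, set 3) → MISS  vc=[26, 18, 27, 11]
14: 0x2c (blk 11, set 3) → VC-HIT  vc=[26, 18, 27, 19]

SEQ = [MISS, L1-HIT, MISS, L1-HIT, MISS, L1-HIT, MISS, L1-HIT, MISS, MISS, MISS, VC-HIT, MISS, MISS, VC-HIT]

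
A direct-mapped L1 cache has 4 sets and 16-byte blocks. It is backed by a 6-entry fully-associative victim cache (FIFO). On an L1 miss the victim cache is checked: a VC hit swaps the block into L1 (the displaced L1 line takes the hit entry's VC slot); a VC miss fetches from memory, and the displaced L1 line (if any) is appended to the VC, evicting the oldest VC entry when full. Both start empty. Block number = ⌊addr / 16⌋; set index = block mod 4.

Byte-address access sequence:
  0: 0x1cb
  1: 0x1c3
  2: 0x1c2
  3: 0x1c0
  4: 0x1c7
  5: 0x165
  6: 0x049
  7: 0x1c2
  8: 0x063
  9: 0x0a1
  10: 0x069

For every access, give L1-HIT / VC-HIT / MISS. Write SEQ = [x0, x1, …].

  [0] addr=0x1cb blk=28 s=0: MISS | VC []
  [1] addr=0x1c3 blk=28 s=0: L1-HIT | VC []
  [2] addr=0x1c2 blk=28 s=0: L1-HIT | VC []
  [3] addr=0x1c0 blk=28 s=0: L1-HIT | VC []
  [4] addr=0x1c7 blk=28 s=0: L1-HIT | VC []
  [5] addr=0x165 blk=22 s=2: MISS | VC []
  [6] addr=0x49 blk=4 s=0: MISS | VC [28]
  [7] addr=0x1c2 blk=28 s=0: VC-HIT | VC [4]
  [8] addr=0x63 blk=6 s=2: MISS | VC [4, 22]
  [9] addr=0xa1 blk=10 s=2: MISS | VC [4, 22, 6]
  [10] addr=0x69 blk=6 s=2: VC-HIT | VC [4, 22, 10]

SEQ = [MISS, L1-HIT, L1-HIT, L1-HIT, L1-HIT, MISS, MISS, VC-HIT, MISS, MISS, VC-HIT]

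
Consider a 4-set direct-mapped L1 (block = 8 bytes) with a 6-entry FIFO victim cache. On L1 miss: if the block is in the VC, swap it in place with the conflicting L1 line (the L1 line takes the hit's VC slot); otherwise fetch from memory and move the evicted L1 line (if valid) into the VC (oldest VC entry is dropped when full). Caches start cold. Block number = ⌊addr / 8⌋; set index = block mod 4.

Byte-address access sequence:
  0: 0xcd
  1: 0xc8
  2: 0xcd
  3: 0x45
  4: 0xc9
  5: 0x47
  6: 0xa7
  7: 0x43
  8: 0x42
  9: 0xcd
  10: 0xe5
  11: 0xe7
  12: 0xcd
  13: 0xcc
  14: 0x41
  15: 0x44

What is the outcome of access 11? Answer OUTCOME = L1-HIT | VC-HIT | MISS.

  [0] addr=0xcd blk=25 s=1: MISS | VC []
  [1] addr=0xc8 blk=25 s=1: L1-HIT | VC []
  [2] addr=0xcd blk=25 s=1: L1-HIT | VC []
  [3] addr=0x45 blk=8 s=0: MISS | VC []
  [4] addr=0xc9 blk=25 s=1: L1-HIT | VC []
  [5] addr=0x47 blk=8 s=0: L1-HIT | VC []
  [6] addr=0xa7 blk=20 s=0: MISS | VC [8]
  [7] addr=0x43 blk=8 s=0: VC-HIT | VC [20]
  [8] addr=0x42 blk=8 s=0: L1-HIT | VC [20]
  [9] addr=0xcd blk=25 s=1: L1-HIT | VC [20]
  [10] addr=0xe5 blk=28 s=0: MISS | VC [20, 8]
  [11] addr=0xe7 blk=28 s=0: L1-HIT | VC [20, 8]
  [12] addr=0xcd blk=25 s=1: L1-HIT | VC [20, 8]
  [13] addr=0xcc blk=25 s=1: L1-HIT | VC [20, 8]
  [14] addr=0x41 blk=8 s=0: VC-HIT | VC [20, 28]
  [15] addr=0x44 blk=8 s=0: L1-HIT | VC [20, 28]

OUTCOME = L1-HIT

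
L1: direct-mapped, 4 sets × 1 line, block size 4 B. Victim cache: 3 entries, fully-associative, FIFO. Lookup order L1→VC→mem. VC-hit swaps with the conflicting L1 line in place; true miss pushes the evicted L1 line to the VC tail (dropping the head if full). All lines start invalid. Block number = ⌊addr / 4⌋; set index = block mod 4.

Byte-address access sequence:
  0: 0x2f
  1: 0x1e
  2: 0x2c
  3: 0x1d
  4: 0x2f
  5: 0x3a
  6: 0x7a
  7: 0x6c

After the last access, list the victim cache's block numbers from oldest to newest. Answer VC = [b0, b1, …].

VC = [7, 14, 11]

  [0] addr=0x2f blk=11 s=3: MISS | VC []
  [1] addr=0x1e blk=7 s=3: MISS | VC [11]
  [2] addr=0x2c blk=11 s=3: VC-HIT | VC [7]
  [3] addr=0x1d blk=7 s=3: VC-HIT | VC [11]
  [4] addr=0x2f blk=11 s=3: VC-HIT | VC [7]
  [5] addr=0x3a blk=14 s=2: MISS | VC [7]
  [6] addr=0x7a blk=30 s=2: MISS | VC [7, 14]
  [7] addr=0x6c blk=27 s=3: MISS | VC [7, 14, 11]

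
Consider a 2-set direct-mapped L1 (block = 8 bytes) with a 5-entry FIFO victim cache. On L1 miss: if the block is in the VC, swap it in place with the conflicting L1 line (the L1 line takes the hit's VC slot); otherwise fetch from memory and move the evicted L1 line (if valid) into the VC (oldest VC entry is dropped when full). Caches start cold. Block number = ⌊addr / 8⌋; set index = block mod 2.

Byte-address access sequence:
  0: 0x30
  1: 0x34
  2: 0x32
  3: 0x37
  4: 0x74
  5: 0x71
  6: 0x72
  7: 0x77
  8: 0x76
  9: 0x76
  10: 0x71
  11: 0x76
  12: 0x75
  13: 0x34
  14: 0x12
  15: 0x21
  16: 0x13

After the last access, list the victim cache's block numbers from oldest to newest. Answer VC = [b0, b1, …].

VC = [14, 6, 4]

#0 0x30→b6/s0 MISS; vc=[]
#1 0x34→b6/s0 L1-HIT; vc=[]
#2 0x32→b6/s0 L1-HIT; vc=[]
#3 0x37→b6/s0 L1-HIT; vc=[]
#4 0x74→b14/s0 MISS; vc=[6]
#5 0x71→b14/s0 L1-HIT; vc=[6]
#6 0x72→b14/s0 L1-HIT; vc=[6]
#7 0x77→b14/s0 L1-HIT; vc=[6]
#8 0x76→b14/s0 L1-HIT; vc=[6]
#9 0x76→b14/s0 L1-HIT; vc=[6]
#10 0x71→b14/s0 L1-HIT; vc=[6]
#11 0x76→b14/s0 L1-HIT; vc=[6]
#12 0x75→b14/s0 L1-HIT; vc=[6]
#13 0x34→b6/s0 VC-HIT; vc=[14]
#14 0x12→b2/s0 MISS; vc=[14,6]
#15 0x21→b4/s0 MISS; vc=[14,6,2]
#16 0x13→b2/s0 VC-HIT; vc=[14,6,4]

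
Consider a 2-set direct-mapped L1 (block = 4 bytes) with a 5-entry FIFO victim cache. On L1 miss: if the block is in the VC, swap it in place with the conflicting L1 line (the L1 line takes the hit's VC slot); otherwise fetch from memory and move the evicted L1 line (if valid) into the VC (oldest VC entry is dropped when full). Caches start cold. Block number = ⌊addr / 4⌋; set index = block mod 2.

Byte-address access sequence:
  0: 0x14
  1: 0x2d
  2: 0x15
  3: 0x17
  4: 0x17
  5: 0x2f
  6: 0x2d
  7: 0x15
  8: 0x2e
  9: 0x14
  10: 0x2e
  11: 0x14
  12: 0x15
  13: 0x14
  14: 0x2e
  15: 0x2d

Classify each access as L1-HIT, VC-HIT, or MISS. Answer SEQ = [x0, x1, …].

SEQ = [MISS, MISS, VC-HIT, L1-HIT, L1-HIT, VC-HIT, L1-HIT, VC-HIT, VC-HIT, VC-HIT, VC-HIT, VC-HIT, L1-HIT, L1-HIT, VC-HIT, L1-HIT]

0: 0x14 (blk 5, set 1) → MISS  vc=[]
1: 0x2d (blk 11, set 1) → MISS  vc=[5]
2: 0x15 (blk 5, set 1) → VC-HIT  vc=[11]
3: 0x17 (blk 5, set 1) → L1-HIT  vc=[11]
4: 0x17 (blk 5, set 1) → L1-HIT  vc=[11]
5: 0x2f (blk 11, set 1) → VC-HIT  vc=[5]
6: 0x2d (blk 11, set 1) → L1-HIT  vc=[5]
7: 0x15 (blk 5, set 1) → VC-HIT  vc=[11]
8: 0x2e (blk 11, set 1) → VC-HIT  vc=[5]
9: 0x14 (blk 5, set 1) → VC-HIT  vc=[11]
10: 0x2e (blk 11, set 1) → VC-HIT  vc=[5]
11: 0x14 (blk 5, set 1) → VC-HIT  vc=[11]
12: 0x15 (blk 5, set 1) → L1-HIT  vc=[11]
13: 0x14 (blk 5, set 1) → L1-HIT  vc=[11]
14: 0x2e (blk 11, set 1) → VC-HIT  vc=[5]
15: 0x2d (blk 11, set 1) → L1-HIT  vc=[5]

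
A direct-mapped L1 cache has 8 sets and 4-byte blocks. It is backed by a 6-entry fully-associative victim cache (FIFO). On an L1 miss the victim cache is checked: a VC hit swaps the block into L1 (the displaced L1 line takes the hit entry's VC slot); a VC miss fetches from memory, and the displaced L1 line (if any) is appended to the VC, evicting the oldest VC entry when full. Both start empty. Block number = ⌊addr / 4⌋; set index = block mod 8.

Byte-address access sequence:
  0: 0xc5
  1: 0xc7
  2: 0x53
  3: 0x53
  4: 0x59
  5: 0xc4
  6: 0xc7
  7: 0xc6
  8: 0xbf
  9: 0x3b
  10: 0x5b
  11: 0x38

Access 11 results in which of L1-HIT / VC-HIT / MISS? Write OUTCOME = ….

#0 0xc5→b49/s1 MISS; vc=[]
#1 0xc7→b49/s1 L1-HIT; vc=[]
#2 0x53→b20/s4 MISS; vc=[]
#3 0x53→b20/s4 L1-HIT; vc=[]
#4 0x59→b22/s6 MISS; vc=[]
#5 0xc4→b49/s1 L1-HIT; vc=[]
#6 0xc7→b49/s1 L1-HIT; vc=[]
#7 0xc6→b49/s1 L1-HIT; vc=[]
#8 0xbf→b47/s7 MISS; vc=[]
#9 0x3b→b14/s6 MISS; vc=[22]
#10 0x5b→b22/s6 VC-HIT; vc=[14]
#11 0x38→b14/s6 VC-HIT; vc=[22]

OUTCOME = VC-HIT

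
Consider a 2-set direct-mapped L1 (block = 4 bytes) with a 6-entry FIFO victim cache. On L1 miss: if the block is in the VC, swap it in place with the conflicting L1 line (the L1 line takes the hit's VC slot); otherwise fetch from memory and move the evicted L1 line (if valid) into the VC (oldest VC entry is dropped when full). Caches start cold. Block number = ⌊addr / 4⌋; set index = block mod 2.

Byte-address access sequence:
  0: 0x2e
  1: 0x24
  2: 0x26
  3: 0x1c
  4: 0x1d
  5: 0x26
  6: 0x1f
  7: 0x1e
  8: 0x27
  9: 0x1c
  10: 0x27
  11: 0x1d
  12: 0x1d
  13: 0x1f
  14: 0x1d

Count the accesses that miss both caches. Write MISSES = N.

0: 0x2e (blk 11, set 1) → MISS  vc=[]
1: 0x24 (blk 9, set 1) → MISS  vc=[11]
2: 0x26 (blk 9, set 1) → L1-HIT  vc=[11]
3: 0x1c (blk 7, set 1) → MISS  vc=[11, 9]
4: 0x1d (blk 7, set 1) → L1-HIT  vc=[11, 9]
5: 0x26 (blk 9, set 1) → VC-HIT  vc=[11, 7]
6: 0x1f (blk 7, set 1) → VC-HIT  vc=[11, 9]
7: 0x1e (blk 7, set 1) → L1-HIT  vc=[11, 9]
8: 0x27 (blk 9, set 1) → VC-HIT  vc=[11, 7]
9: 0x1c (blk 7, set 1) → VC-HIT  vc=[11, 9]
10: 0x27 (blk 9, set 1) → VC-HIT  vc=[11, 7]
11: 0x1d (blk 7, set 1) → VC-HIT  vc=[11, 9]
12: 0x1d (blk 7, set 1) → L1-HIT  vc=[11, 9]
13: 0x1f (blk 7, set 1) → L1-HIT  vc=[11, 9]
14: 0x1d (blk 7, set 1) → L1-HIT  vc=[11, 9]

MISSES = 3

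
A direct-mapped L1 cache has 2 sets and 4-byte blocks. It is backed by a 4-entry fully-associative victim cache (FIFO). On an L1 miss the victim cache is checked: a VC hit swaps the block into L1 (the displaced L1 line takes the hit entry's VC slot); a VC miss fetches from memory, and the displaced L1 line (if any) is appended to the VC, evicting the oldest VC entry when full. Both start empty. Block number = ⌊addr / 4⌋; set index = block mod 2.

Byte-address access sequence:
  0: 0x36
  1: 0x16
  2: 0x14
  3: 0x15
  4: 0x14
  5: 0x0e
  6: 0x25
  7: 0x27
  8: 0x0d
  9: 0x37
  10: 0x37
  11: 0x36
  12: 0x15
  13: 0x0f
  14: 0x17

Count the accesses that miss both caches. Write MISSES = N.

#0 0x36→b13/s1 MISS; vc=[]
#1 0x16→b5/s1 MISS; vc=[13]
#2 0x14→b5/s1 L1-HIT; vc=[13]
#3 0x15→b5/s1 L1-HIT; vc=[13]
#4 0x14→b5/s1 L1-HIT; vc=[13]
#5 0xe→b3/s1 MISS; vc=[13,5]
#6 0x25→b9/s1 MISS; vc=[13,5,3]
#7 0x27→b9/s1 L1-HIT; vc=[13,5,3]
#8 0xd→b3/s1 VC-HIT; vc=[13,5,9]
#9 0x37→b13/s1 VC-HIT; vc=[3,5,9]
#10 0x37→b13/s1 L1-HIT; vc=[3,5,9]
#11 0x36→b13/s1 L1-HIT; vc=[3,5,9]
#12 0x15→b5/s1 VC-HIT; vc=[3,13,9]
#13 0xf→b3/s1 VC-HIT; vc=[5,13,9]
#14 0x17→b5/s1 VC-HIT; vc=[3,13,9]

MISSES = 4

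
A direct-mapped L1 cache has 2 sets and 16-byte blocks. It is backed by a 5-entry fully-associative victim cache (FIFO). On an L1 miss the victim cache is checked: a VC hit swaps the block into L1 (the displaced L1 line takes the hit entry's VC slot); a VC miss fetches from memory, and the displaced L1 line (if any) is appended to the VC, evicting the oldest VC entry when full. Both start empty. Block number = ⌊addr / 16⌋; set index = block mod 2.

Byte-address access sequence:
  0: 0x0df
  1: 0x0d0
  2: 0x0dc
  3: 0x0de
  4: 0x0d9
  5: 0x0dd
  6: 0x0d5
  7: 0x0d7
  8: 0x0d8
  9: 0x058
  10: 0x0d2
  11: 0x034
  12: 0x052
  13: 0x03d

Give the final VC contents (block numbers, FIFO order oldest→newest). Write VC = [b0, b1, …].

  [0] addr=0xdf blk=13 s=1: MISS | VC []
  [1] addr=0xd0 blk=13 s=1: L1-HIT | VC []
  [2] addr=0xdc blk=13 s=1: L1-HIT | VC []
  [3] addr=0xde blk=13 s=1: L1-HIT | VC []
  [4] addr=0xd9 blk=13 s=1: L1-HIT | VC []
  [5] addr=0xdd blk=13 s=1: L1-HIT | VC []
  [6] addr=0xd5 blk=13 s=1: L1-HIT | VC []
  [7] addr=0xd7 blk=13 s=1: L1-HIT | VC []
  [8] addr=0xd8 blk=13 s=1: L1-HIT | VC []
  [9] addr=0x58 blk=5 s=1: MISS | VC [13]
  [10] addr=0xd2 blk=13 s=1: VC-HIT | VC [5]
  [11] addr=0x34 blk=3 s=1: MISS | VC [5, 13]
  [12] addr=0x52 blk=5 s=1: VC-HIT | VC [3, 13]
  [13] addr=0x3d blk=3 s=1: VC-HIT | VC [5, 13]

VC = [5, 13]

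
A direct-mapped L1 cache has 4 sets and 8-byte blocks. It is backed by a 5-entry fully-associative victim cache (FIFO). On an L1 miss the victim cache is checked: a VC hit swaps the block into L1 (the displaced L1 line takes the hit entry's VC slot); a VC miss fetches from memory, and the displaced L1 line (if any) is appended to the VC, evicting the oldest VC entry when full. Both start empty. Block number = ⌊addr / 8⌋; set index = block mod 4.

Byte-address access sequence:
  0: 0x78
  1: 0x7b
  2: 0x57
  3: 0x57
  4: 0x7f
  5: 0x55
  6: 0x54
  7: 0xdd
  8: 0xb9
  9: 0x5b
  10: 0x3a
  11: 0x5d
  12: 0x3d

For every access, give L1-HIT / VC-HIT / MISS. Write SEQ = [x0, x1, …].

SEQ = [MISS, L1-HIT, MISS, L1-HIT, L1-HIT, L1-HIT, L1-HIT, MISS, MISS, MISS, MISS, VC-HIT, VC-HIT]

  [0] addr=0x78 blk=15 s=3: MISS | VC []
  [1] addr=0x7b blk=15 s=3: L1-HIT | VC []
  [2] addr=0x57 blk=10 s=2: MISS | VC []
  [3] addr=0x57 blk=10 s=2: L1-HIT | VC []
  [4] addr=0x7f blk=15 s=3: L1-HIT | VC []
  [5] addr=0x55 blk=10 s=2: L1-HIT | VC []
  [6] addr=0x54 blk=10 s=2: L1-HIT | VC []
  [7] addr=0xdd blk=27 s=3: MISS | VC [15]
  [8] addr=0xb9 blk=23 s=3: MISS | VC [15, 27]
  [9] addr=0x5b blk=11 s=3: MISS | VC [15, 27, 23]
  [10] addr=0x3a blk=7 s=3: MISS | VC [15, 27, 23, 11]
  [11] addr=0x5d blk=11 s=3: VC-HIT | VC [15, 27, 23, 7]
  [12] addr=0x3d blk=7 s=3: VC-HIT | VC [15, 27, 23, 11]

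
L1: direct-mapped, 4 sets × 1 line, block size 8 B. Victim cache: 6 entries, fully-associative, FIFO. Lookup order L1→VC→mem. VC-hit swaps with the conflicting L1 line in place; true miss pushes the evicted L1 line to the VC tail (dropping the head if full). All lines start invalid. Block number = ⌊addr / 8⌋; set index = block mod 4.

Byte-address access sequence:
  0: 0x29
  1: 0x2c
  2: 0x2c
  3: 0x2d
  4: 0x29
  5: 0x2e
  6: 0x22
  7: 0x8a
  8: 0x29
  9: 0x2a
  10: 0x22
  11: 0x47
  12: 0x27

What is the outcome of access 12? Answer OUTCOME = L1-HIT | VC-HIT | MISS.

OUTCOME = VC-HIT

0: 0x29 (blk 5, set 1) → MISS  vc=[]
1: 0x2c (blk 5, set 1) → L1-HIT  vc=[]
2: 0x2c (blk 5, set 1) → L1-HIT  vc=[]
3: 0x2d (blk 5, set 1) → L1-HIT  vc=[]
4: 0x29 (blk 5, set 1) → L1-HIT  vc=[]
5: 0x2e (blk 5, set 1) → L1-HIT  vc=[]
6: 0x22 (blk 4, set 0) → MISS  vc=[]
7: 0x8a (blk 17, set 1) → MISS  vc=[5]
8: 0x29 (blk 5, set 1) → VC-HIT  vc=[17]
9: 0x2a (blk 5, set 1) → L1-HIT  vc=[17]
10: 0x22 (blk 4, set 0) → L1-HIT  vc=[17]
11: 0x47 (blk 8, set 0) → MISS  vc=[17, 4]
12: 0x27 (blk 4, set 0) → VC-HIT  vc=[17, 8]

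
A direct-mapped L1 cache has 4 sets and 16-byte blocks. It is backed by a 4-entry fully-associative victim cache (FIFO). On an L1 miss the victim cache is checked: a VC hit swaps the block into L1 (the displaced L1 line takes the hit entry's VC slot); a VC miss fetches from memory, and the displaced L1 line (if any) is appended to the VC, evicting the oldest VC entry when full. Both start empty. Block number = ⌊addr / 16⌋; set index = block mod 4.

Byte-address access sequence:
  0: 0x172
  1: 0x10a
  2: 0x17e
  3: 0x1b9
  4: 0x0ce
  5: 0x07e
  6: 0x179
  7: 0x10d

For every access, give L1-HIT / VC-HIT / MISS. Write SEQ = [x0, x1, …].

0: 0x172 (blk 23, set 3) → MISS  vc=[]
1: 0x10a (blk 16, set 0) → MISS  vc=[]
2: 0x17e (blk 23, set 3) → L1-HIT  vc=[]
3: 0x1b9 (blk 27, set 3) → MISS  vc=[23]
4: 0xce (blk 12, set 0) → MISS  vc=[23, 16]
5: 0x7e (blk 7, set 3) → MISS  vc=[23, 16, 27]
6: 0x179 (blk 23, set 3) → VC-HIT  vc=[7, 16, 27]
7: 0x10d (blk 16, set 0) → VC-HIT  vc=[7, 12, 27]

SEQ = [MISS, MISS, L1-HIT, MISS, MISS, MISS, VC-HIT, VC-HIT]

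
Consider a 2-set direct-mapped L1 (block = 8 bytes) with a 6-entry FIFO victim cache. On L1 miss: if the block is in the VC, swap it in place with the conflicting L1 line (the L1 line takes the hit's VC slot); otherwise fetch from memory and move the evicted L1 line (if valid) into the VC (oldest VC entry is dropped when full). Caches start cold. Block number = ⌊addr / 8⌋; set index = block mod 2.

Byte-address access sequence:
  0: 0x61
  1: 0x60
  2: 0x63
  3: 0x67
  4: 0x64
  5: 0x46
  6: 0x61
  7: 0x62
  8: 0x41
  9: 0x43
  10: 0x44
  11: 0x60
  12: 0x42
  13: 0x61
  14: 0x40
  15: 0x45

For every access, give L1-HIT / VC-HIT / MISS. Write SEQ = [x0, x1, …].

SEQ = [MISS, L1-HIT, L1-HIT, L1-HIT, L1-HIT, MISS, VC-HIT, L1-HIT, VC-HIT, L1-HIT, L1-HIT, VC-HIT, VC-HIT, VC-HIT, VC-HIT, L1-HIT]

  [0] addr=0x61 blk=12 s=0: MISS | VC []
  [1] addr=0x60 blk=12 s=0: L1-HIT | VC []
  [2] addr=0x63 blk=12 s=0: L1-HIT | VC []
  [3] addr=0x67 blk=12 s=0: L1-HIT | VC []
  [4] addr=0x64 blk=12 s=0: L1-HIT | VC []
  [5] addr=0x46 blk=8 s=0: MISS | VC [12]
  [6] addr=0x61 blk=12 s=0: VC-HIT | VC [8]
  [7] addr=0x62 blk=12 s=0: L1-HIT | VC [8]
  [8] addr=0x41 blk=8 s=0: VC-HIT | VC [12]
  [9] addr=0x43 blk=8 s=0: L1-HIT | VC [12]
  [10] addr=0x44 blk=8 s=0: L1-HIT | VC [12]
  [11] addr=0x60 blk=12 s=0: VC-HIT | VC [8]
  [12] addr=0x42 blk=8 s=0: VC-HIT | VC [12]
  [13] addr=0x61 blk=12 s=0: VC-HIT | VC [8]
  [14] addr=0x40 blk=8 s=0: VC-HIT | VC [12]
  [15] addr=0x45 blk=8 s=0: L1-HIT | VC [12]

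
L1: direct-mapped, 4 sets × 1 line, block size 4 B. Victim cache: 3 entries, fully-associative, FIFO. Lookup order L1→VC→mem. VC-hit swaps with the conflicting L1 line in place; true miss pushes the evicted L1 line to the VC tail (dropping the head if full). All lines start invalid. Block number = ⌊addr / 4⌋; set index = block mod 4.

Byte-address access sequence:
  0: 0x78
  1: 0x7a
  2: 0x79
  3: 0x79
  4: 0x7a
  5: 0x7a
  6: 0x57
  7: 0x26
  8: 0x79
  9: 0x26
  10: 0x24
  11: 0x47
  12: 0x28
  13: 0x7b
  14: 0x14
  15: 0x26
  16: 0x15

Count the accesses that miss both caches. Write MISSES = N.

MISSES = 6

0: 0x78 (blk 30, set 2) → MISS  vc=[]
1: 0x7a (blk 30, set 2) → L1-HIT  vc=[]
2: 0x79 (blk 30, set 2) → L1-HIT  vc=[]
3: 0x79 (blk 30, set 2) → L1-HIT  vc=[]
4: 0x7a (blk 30, set 2) → L1-HIT  vc=[]
5: 0x7a (blk 30, set 2) → L1-HIT  vc=[]
6: 0x57 (blk 21, set 1) → MISS  vc=[]
7: 0x26 (blk 9, set 1) → MISS  vc=[21]
8: 0x79 (blk 30, set 2) → L1-HIT  vc=[21]
9: 0x26 (blk 9, set 1) → L1-HIT  vc=[21]
10: 0x24 (blk 9, set 1) → L1-HIT  vc=[21]
11: 0x47 (blk 17, set 1) → MISS  vc=[21, 9]
12: 0x28 (blk 10, set 2) → MISS  vc=[21, 9, 30]
13: 0x7b (blk 30, set 2) → VC-HIT  vc=[21, 9, 10]
14: 0x14 (blk 5, set 1) → MISS  vc=[9, 10, 17]
15: 0x26 (blk 9, set 1) → VC-HIT  vc=[5, 10, 17]
16: 0x15 (blk 5, set 1) → VC-HIT  vc=[9, 10, 17]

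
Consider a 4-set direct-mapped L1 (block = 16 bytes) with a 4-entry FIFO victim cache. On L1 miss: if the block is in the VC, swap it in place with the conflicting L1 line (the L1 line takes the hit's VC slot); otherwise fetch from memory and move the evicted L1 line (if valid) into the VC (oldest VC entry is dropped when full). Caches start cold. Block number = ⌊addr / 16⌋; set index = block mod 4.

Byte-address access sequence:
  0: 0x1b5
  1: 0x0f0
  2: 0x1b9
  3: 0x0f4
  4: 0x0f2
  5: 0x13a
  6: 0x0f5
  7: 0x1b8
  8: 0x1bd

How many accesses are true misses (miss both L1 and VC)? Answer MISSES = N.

MISSES = 3

0: 0x1b5 (blk 27, set 3) → MISS  vc=[]
1: 0xf0 (blk 15, set 3) → MISS  vc=[27]
2: 0x1b9 (blk 27, set 3) → VC-HIT  vc=[15]
3: 0xf4 (blk 15, set 3) → VC-HIT  vc=[27]
4: 0xf2 (blk 15, set 3) → L1-HIT  vc=[27]
5: 0x13a (blk 19, set 3) → MISS  vc=[27, 15]
6: 0xf5 (blk 15, set 3) → VC-HIT  vc=[27, 19]
7: 0x1b8 (blk 27, set 3) → VC-HIT  vc=[15, 19]
8: 0x1bd (blk 27, set 3) → L1-HIT  vc=[15, 19]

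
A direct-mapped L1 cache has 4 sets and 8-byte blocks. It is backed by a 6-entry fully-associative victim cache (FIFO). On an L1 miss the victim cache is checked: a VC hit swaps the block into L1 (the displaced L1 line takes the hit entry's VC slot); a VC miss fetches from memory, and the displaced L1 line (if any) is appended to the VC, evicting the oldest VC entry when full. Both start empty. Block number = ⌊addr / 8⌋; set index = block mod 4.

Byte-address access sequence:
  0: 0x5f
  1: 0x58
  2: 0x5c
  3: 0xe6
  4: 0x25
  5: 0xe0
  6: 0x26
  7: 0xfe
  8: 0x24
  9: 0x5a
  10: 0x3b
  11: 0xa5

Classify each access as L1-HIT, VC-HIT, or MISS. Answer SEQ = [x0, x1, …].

  [0] addr=0x5f blk=11 s=3: MISS | VC []
  [1] addr=0x58 blk=11 s=3: L1-HIT | VC []
  [2] addr=0x5c blk=11 s=3: L1-HIT | VC []
  [3] addr=0xe6 blk=28 s=0: MISS | VC []
  [4] addr=0x25 blk=4 s=0: MISS | VC [28]
  [5] addr=0xe0 blk=28 s=0: VC-HIT | VC [4]
  [6] addr=0x26 blk=4 s=0: VC-HIT | VC [28]
  [7] addr=0xfe blk=31 s=3: MISS | VC [28, 11]
  [8] addr=0x24 blk=4 s=0: L1-HIT | VC [28, 11]
  [9] addr=0x5a blk=11 s=3: VC-HIT | VC [28, 31]
  [10] addr=0x3b blk=7 s=3: MISS | VC [28, 31, 11]
  [11] addr=0xa5 blk=20 s=0: MISS | VC [28, 31, 11, 4]

SEQ = [MISS, L1-HIT, L1-HIT, MISS, MISS, VC-HIT, VC-HIT, MISS, L1-HIT, VC-HIT, MISS, MISS]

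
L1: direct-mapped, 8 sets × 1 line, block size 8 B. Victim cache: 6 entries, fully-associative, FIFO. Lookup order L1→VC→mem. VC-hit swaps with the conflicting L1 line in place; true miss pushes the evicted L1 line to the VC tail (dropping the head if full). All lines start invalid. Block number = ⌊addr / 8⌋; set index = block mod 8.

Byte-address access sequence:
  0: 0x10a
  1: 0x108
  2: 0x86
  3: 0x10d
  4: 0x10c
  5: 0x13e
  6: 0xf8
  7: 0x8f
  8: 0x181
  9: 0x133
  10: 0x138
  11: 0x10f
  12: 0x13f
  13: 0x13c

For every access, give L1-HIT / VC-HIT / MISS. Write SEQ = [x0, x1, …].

SEQ = [MISS, L1-HIT, MISS, L1-HIT, L1-HIT, MISS, MISS, MISS, MISS, MISS, VC-HIT, VC-HIT, L1-HIT, L1-HIT]

0: 0x10a (blk 33, set 1) → MISS  vc=[]
1: 0x108 (blk 33, set 1) → L1-HIT  vc=[]
2: 0x86 (blk 16, set 0) → MISS  vc=[]
3: 0x10d (blk 33, set 1) → L1-HIT  vc=[]
4: 0x10c (blk 33, set 1) → L1-HIT  vc=[]
5: 0x13e (blk 39, set 7) → MISS  vc=[]
6: 0xf8 (blk 31, set 7) → MISS  vc=[39]
7: 0x8f (blk 17, set 1) → MISS  vc=[39, 33]
8: 0x181 (blk 48, set 0) → MISS  vc=[39, 33, 16]
9: 0x133 (blk 38, set 6) → MISS  vc=[39, 33, 16]
10: 0x138 (blk 39, set 7) → VC-HIT  vc=[31, 33, 16]
11: 0x10f (blk 33, set 1) → VC-HIT  vc=[31, 17, 16]
12: 0x13f (blk 39, set 7) → L1-HIT  vc=[31, 17, 16]
13: 0x13c (blk 39, set 7) → L1-HIT  vc=[31, 17, 16]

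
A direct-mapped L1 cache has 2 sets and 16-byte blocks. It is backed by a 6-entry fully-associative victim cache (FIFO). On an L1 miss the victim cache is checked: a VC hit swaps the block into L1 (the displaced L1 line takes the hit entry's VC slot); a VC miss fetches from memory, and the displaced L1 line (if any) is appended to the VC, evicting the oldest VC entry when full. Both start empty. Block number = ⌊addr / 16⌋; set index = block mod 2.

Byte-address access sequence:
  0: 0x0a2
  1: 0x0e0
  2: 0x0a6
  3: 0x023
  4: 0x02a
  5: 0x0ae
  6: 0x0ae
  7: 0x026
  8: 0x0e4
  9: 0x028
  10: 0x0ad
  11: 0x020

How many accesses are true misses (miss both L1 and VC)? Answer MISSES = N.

MISSES = 3

  [0] addr=0xa2 blk=10 s=0: MISS | VC []
  [1] addr=0xe0 blk=14 s=0: MISS | VC [10]
  [2] addr=0xa6 blk=10 s=0: VC-HIT | VC [14]
  [3] addr=0x23 blk=2 s=0: MISS | VC [14, 10]
  [4] addr=0x2a blk=2 s=0: L1-HIT | VC [14, 10]
  [5] addr=0xae blk=10 s=0: VC-HIT | VC [14, 2]
  [6] addr=0xae blk=10 s=0: L1-HIT | VC [14, 2]
  [7] addr=0x26 blk=2 s=0: VC-HIT | VC [14, 10]
  [8] addr=0xe4 blk=14 s=0: VC-HIT | VC [2, 10]
  [9] addr=0x28 blk=2 s=0: VC-HIT | VC [14, 10]
  [10] addr=0xad blk=10 s=0: VC-HIT | VC [14, 2]
  [11] addr=0x20 blk=2 s=0: VC-HIT | VC [14, 10]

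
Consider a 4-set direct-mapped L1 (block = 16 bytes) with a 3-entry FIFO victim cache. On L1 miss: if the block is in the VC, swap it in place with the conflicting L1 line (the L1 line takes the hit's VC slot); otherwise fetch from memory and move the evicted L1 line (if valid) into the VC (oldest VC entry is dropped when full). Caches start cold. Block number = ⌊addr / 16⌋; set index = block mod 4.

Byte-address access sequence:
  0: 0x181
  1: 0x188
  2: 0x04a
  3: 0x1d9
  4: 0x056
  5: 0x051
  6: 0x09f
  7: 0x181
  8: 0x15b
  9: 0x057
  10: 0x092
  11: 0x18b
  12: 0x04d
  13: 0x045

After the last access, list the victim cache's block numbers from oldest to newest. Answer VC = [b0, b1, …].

VC = [21, 5, 24]

#0 0x181→b24/s0 MISS; vc=[]
#1 0x188→b24/s0 L1-HIT; vc=[]
#2 0x4a→b4/s0 MISS; vc=[24]
#3 0x1d9→b29/s1 MISS; vc=[24]
#4 0x56→b5/s1 MISS; vc=[24,29]
#5 0x51→b5/s1 L1-HIT; vc=[24,29]
#6 0x9f→b9/s1 MISS; vc=[24,29,5]
#7 0x181→b24/s0 VC-HIT; vc=[4,29,5]
#8 0x15b→b21/s1 MISS; vc=[29,5,9]
#9 0x57→b5/s1 VC-HIT; vc=[29,21,9]
#10 0x92→b9/s1 VC-HIT; vc=[29,21,5]
#11 0x18b→b24/s0 L1-HIT; vc=[29,21,5]
#12 0x4d→b4/s0 MISS; vc=[21,5,24]
#13 0x45→b4/s0 L1-HIT; vc=[21,5,24]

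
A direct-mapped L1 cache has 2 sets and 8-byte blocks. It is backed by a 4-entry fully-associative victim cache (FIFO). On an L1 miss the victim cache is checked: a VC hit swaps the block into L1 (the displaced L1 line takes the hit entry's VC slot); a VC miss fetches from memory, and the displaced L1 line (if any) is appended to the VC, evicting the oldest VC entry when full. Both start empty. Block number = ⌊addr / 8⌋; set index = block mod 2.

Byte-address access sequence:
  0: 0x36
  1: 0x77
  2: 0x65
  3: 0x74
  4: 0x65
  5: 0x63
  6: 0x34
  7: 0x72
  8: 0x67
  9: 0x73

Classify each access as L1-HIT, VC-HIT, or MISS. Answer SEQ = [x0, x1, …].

0: 0x36 (blk 6, set 0) → MISS  vc=[]
1: 0x77 (blk 14, set 0) → MISS  vc=[6]
2: 0x65 (blk 12, set 0) → MISS  vc=[6, 14]
3: 0x74 (blk 14, set 0) → VC-HIT  vc=[6, 12]
4: 0x65 (blk 12, set 0) → VC-HIT  vc=[6, 14]
5: 0x63 (blk 12, set 0) → L1-HIT  vc=[6, 14]
6: 0x34 (blk 6, set 0) → VC-HIT  vc=[12, 14]
7: 0x72 (blk 14, set 0) → VC-HIT  vc=[12, 6]
8: 0x67 (blk 12, set 0) → VC-HIT  vc=[14, 6]
9: 0x73 (blk 14, set 0) → VC-HIT  vc=[12, 6]

SEQ = [MISS, MISS, MISS, VC-HIT, VC-HIT, L1-HIT, VC-HIT, VC-HIT, VC-HIT, VC-HIT]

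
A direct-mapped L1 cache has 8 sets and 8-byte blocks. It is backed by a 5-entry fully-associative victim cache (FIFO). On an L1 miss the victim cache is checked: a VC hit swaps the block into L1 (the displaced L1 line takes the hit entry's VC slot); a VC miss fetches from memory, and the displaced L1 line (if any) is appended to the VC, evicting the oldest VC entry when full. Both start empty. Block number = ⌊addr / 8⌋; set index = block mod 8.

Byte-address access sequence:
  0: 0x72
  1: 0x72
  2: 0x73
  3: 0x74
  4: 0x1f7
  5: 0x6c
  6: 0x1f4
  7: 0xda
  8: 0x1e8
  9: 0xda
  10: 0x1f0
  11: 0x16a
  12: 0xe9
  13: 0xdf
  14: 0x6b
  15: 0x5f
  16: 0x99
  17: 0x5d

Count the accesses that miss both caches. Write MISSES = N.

#0 0x72→b14/s6 MISS; vc=[]
#1 0x72→b14/s6 L1-HIT; vc=[]
#2 0x73→b14/s6 L1-HIT; vc=[]
#3 0x74→b14/s6 L1-HIT; vc=[]
#4 0x1f7→b62/s6 MISS; vc=[14]
#5 0x6c→b13/s5 MISS; vc=[14]
#6 0x1f4→b62/s6 L1-HIT; vc=[14]
#7 0xda→b27/s3 MISS; vc=[14]
#8 0x1e8→b61/s5 MISS; vc=[14,13]
#9 0xda→b27/s3 L1-HIT; vc=[14,13]
#10 0x1f0→b62/s6 L1-HIT; vc=[14,13]
#11 0x16a→b45/s5 MISS; vc=[14,13,61]
#12 0xe9→b29/s5 MISS; vc=[14,13,61,45]
#13 0xdf→b27/s3 L1-HIT; vc=[14,13,61,45]
#14 0x6b→b13/s5 VC-HIT; vc=[14,29,61,45]
#15 0x5f→b11/s3 MISS; vc=[14,29,61,45,27]
#16 0x99→b19/s3 MISS; vc=[29,61,45,27,11]
#17 0x5d→b11/s3 VC-HIT; vc=[29,61,45,27,19]

MISSES = 9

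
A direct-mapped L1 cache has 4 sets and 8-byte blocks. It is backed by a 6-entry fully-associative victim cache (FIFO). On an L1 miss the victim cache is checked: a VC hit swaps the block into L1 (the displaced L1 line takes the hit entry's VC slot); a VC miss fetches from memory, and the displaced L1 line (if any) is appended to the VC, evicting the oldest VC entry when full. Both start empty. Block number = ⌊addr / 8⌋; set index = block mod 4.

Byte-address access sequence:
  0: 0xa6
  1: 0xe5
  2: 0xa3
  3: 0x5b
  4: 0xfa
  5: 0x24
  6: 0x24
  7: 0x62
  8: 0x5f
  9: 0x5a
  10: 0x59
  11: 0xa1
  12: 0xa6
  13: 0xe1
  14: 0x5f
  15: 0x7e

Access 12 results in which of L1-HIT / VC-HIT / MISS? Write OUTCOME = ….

OUTCOME = L1-HIT

0: 0xa6 (blk 20, set 0) → MISS  vc=[]
1: 0xe5 (blk 28, set 0) → MISS  vc=[20]
2: 0xa3 (blk 20, set 0) → VC-HIT  vc=[28]
3: 0x5b (blk 11, set 3) → MISS  vc=[28]
4: 0xfa (blk 31, set 3) → MISS  vc=[28, 11]
5: 0x24 (blk 4, set 0) → MISS  vc=[28, 11, 20]
6: 0x24 (blk 4, set 0) → L1-HIT  vc=[28, 11, 20]
7: 0x62 (blk 12, set 0) → MISS  vc=[28, 11, 20, 4]
8: 0x5f (blk 11, set 3) → VC-HIT  vc=[28, 31, 20, 4]
9: 0x5a (blk 11, set 3) → L1-HIT  vc=[28, 31, 20, 4]
10: 0x59 (blk 11, set 3) → L1-HIT  vc=[28, 31, 20, 4]
11: 0xa1 (blk 20, set 0) → VC-HIT  vc=[28, 31, 12, 4]
12: 0xa6 (blk 20, set 0) → L1-HIT  vc=[28, 31, 12, 4]
13: 0xe1 (blk 28, set 0) → VC-HIT  vc=[20, 31, 12, 4]
14: 0x5f (blk 11, set 3) → L1-HIT  vc=[20, 31, 12, 4]
15: 0x7e (blk 15, set 3) → MISS  vc=[20, 31, 12, 4, 11]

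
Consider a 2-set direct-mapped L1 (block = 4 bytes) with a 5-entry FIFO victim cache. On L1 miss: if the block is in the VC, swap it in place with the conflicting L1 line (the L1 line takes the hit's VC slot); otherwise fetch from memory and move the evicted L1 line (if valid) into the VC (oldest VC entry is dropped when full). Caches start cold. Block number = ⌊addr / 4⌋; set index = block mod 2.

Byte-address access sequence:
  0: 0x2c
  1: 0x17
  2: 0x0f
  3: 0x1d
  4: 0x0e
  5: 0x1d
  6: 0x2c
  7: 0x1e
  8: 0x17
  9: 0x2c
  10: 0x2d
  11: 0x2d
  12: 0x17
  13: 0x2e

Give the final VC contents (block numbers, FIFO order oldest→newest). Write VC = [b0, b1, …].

VC = [5, 7, 3]

  [0] addr=0x2c blk=11 s=1: MISS | VC []
  [1] addr=0x17 blk=5 s=1: MISS | VC [11]
  [2] addr=0xf blk=3 s=1: MISS | VC [11, 5]
  [3] addr=0x1d blk=7 s=1: MISS | VC [11, 5, 3]
  [4] addr=0xe blk=3 s=1: VC-HIT | VC [11, 5, 7]
  [5] addr=0x1d blk=7 s=1: VC-HIT | VC [11, 5, 3]
  [6] addr=0x2c blk=11 s=1: VC-HIT | VC [7, 5, 3]
  [7] addr=0x1e blk=7 s=1: VC-HIT | VC [11, 5, 3]
  [8] addr=0x17 blk=5 s=1: VC-HIT | VC [11, 7, 3]
  [9] addr=0x2c blk=11 s=1: VC-HIT | VC [5, 7, 3]
  [10] addr=0x2d blk=11 s=1: L1-HIT | VC [5, 7, 3]
  [11] addr=0x2d blk=11 s=1: L1-HIT | VC [5, 7, 3]
  [12] addr=0x17 blk=5 s=1: VC-HIT | VC [11, 7, 3]
  [13] addr=0x2e blk=11 s=1: VC-HIT | VC [5, 7, 3]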